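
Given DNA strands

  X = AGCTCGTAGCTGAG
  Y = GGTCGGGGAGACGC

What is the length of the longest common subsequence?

Pick G (X #2, Y #2) → T (X #4, Y #3) → C (X #5, Y #4) → G (X #6, Y #8) → A (X #8, Y #9) → G (X #9, Y #10) → C (X #10, Y #12) → G (X #12, Y #13); all 8 bases appear in both, in order. The LCS DP gives dp[14][14] = 8, so this is optimal.

8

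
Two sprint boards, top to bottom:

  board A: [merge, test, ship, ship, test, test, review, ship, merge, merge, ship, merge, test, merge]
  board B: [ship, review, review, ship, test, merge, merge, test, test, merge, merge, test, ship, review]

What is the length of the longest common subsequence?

Taking ship [3,1], ship [4,4], test [5,8], test [6,9], merge [9,10], merge [10,11], ship [11,13] gives a common subsequence of length 7. The LCS DP gives dp[14][14] = 7, so this is optimal.

7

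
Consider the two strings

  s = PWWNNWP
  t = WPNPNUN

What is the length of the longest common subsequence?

One common subsequence of length 3: P [1,4] → N [4,5] → N [5,7]. Since dp[7][7] = 3, nothing longer is possible.

3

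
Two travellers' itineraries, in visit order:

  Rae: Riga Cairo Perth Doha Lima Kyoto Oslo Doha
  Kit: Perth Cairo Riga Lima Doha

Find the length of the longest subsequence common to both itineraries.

3

Pick Riga at Rae[1]=Kit[3]; then Lima at Rae[5]=Kit[4]; then Doha at Rae[8]=Kit[5]; all 3 stops appear in both, in order. Since dp[8][5] = 3, nothing longer is possible.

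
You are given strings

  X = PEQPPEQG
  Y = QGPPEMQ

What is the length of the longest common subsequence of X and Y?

5

Let dp[i][j] be the LCS length of the first i characters of X and the first j characters of Y. dp[i][j] = dp[i-1][j-1]+1 when the i-th and j-th characters match, else max(dp[i-1][j], dp[i][j-1]).
    ·  Q  G  P  P  E  M  Q
 ·  0  0  0  0  0  0  0  0
 P  0  0  0  1  1  1  1  1
 E  0  0  0  1  1  2  2  2
 Q  0  1  1  1  1  2  2  3
 P  0  1  1  2  2  2  2  3
 P  0  1  1  2  3  3  3  3
 E  0  1  1  2  3  4  4  4
 Q  0  1  1  2  3  4  4  5
 G  0  1  2  2  3  4  4  5
dp[8][7] = 5. One LCS (by backtracking along matches): QPPEQ.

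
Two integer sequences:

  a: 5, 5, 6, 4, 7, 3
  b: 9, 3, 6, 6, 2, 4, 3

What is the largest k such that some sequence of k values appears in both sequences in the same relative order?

Pick 6 at a[3]=b[4], then 4 at a[4]=b[6], then 3 at a[6]=b[7]; all 3 values appear in both, in order. Since dp[6][7] = 3, nothing longer is possible.

3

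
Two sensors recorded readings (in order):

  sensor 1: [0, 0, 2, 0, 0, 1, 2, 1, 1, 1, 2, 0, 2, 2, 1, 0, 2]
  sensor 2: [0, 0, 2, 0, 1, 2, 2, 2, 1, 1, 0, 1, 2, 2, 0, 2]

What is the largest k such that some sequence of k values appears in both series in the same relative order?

13

One common subsequence of length 13: 0 at sensor 1[1]=sensor 2[1], then 0 at sensor 1[2]=sensor 2[2], then 2 at sensor 1[3]=sensor 2[3], then 0 at sensor 1[5]=sensor 2[4], then 1 at sensor 1[6]=sensor 2[5], then 2 at sensor 1[7]=sensor 2[8], then 1 at sensor 1[8]=sensor 2[9], then 1 at sensor 1[9]=sensor 2[10], then 1 at sensor 1[10]=sensor 2[12], then 2 at sensor 1[13]=sensor 2[13], then 2 at sensor 1[14]=sensor 2[14], then 0 at sensor 1[16]=sensor 2[15], then 2 at sensor 1[17]=sensor 2[16], and the DP table's final entry dp[17][16] is also 13, so no common subsequence is longer.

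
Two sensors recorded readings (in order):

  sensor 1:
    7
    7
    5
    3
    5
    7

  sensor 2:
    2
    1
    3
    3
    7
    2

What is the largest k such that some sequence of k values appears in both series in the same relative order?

2

Let dp[i][j] be the LCS length of the first i values of sensor 1 and the first j values of sensor 2. dp[i][j] = dp[i-1][j-1]+1 when the i-th and j-th values match, else max(dp[i-1][j], dp[i][j-1]).
    ·  2  1  3  3  7  2
 ·  0  0  0  0  0  0  0
 7  0  0  0  0  0  1  1
 7  0  0  0  0  0  1  1
 5  0  0  0  0  0  1  1
 3  0  0  0  1  1  1  1
 5  0  0  0  1  1  1  1
 7  0  0  0  1  1  2  2
dp[6][6] = 2. One LCS (by backtracking along matches): 3, 7.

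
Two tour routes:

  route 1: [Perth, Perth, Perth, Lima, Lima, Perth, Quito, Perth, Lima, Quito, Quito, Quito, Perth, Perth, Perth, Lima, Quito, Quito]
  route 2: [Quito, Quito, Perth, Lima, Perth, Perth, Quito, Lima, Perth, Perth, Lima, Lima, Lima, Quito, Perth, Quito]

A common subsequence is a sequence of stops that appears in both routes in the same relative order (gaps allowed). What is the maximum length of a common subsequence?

Pick Perth at route 1[1]=route 2[3], Perth at route 1[2]=route 2[5], Perth at route 1[3]=route 2[6], Lima at route 1[5]=route 2[8], Perth at route 1[6]=route 2[9], Perth at route 1[8]=route 2[10], Lima at route 1[9]=route 2[13], Quito at route 1[12]=route 2[14], Perth at route 1[15]=route 2[15], Quito at route 1[18]=route 2[16]; all 10 stops appear in both, in order. dp[18][16] = 10 confirms this is the maximum.

10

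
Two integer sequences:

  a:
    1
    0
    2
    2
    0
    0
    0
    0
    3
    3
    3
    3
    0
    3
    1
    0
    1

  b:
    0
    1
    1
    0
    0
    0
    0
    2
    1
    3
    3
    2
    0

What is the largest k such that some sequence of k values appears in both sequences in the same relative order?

One common subsequence of length 8: 1 at a[1]=b[3]; then 0 at a[2]=b[4]; then 0 at a[5]=b[5]; then 0 at a[6]=b[6]; then 0 at a[7]=b[7]; then 3 at a[9]=b[10]; then 3 at a[10]=b[11]; then 0 at a[16]=b[13], and the DP table's final entry dp[17][13] is also 8, so no common subsequence is longer.

8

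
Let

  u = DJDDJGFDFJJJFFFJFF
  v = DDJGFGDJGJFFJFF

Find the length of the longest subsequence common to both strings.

One common subsequence of length 13: D [3,1] → D [4,2] → J [5,3] → G [6,4] → F [7,5] → D [8,7] → J [10,8] → J [12,10] → F [14,11] → F [15,12] → J [16,13] → F [17,14] → F [18,15]. Since dp[18][15] = 13, nothing longer is possible.

13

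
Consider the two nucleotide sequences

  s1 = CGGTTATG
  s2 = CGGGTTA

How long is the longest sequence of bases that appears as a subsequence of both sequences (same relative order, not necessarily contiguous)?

Let dp[i][j] be the LCS length of the first i bases of s1 and the first j bases of s2. dp[i][j] = dp[i-1][j-1]+1 when the i-th and j-th bases match, else max(dp[i-1][j], dp[i][j-1]).
    ·  C  G  G  G  T  T  A
 ·  0  0  0  0  0  0  0  0
 C  0  1  1  1  1  1  1  1
 G  0  1  2  2  2  2  2  2
 G  0  1  2  3  3  3  3  3
 T  0  1  2  3  3  4  4  4
 T  0  1  2  3  3  4  5  5
 A  0  1  2  3  3  4  5  6
 T  0  1  2  3  3  4  5  6
 G  0  1  2  3  4  4  5  6
dp[8][7] = 6. One LCS (by backtracking along matches): CGGTTA.

6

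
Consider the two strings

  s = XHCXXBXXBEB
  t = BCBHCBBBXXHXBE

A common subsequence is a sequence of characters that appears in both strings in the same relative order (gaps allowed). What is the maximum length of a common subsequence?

7

Match H at s[2]=t[4] → C at s[3]=t[5] → X at s[4]=t[9] → X at s[5]=t[10] → X at s[8]=t[12] → B at s[9]=t[13] → E at s[10]=t[14] — 7 characters in the same relative order in both. Since dp[11][14] = 7, nothing longer is possible.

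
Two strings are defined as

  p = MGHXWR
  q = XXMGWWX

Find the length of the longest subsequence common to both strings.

Pick M (p #1, q #3), G (p #2, q #4), X (p #4, q #7); all 3 characters appear in both, in order. The LCS DP gives dp[6][7] = 3, so this is optimal.

3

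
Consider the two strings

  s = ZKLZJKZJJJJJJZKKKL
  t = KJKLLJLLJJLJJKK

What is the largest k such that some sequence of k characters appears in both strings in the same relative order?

10

Pick K [2,1] → J [5,2] → K [6,3] → J [8,6] → J [9,9] → J [10,10] → J [12,12] → J [13,13] → K [16,14] → K [17,15]; all 10 characters appear in both, in order. dp[18][15] = 10 confirms this is the maximum.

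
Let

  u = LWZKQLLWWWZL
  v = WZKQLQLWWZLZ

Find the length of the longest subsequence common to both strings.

10

Pick W at u[2]=v[1], Z at u[3]=v[2], K at u[4]=v[3], Q at u[5]=v[4], L at u[6]=v[5], L at u[7]=v[7], W at u[9]=v[8], W at u[10]=v[9], Z at u[11]=v[10], L at u[12]=v[11]; all 10 characters appear in both, in order. dp[12][12] = 10 confirms this is the maximum.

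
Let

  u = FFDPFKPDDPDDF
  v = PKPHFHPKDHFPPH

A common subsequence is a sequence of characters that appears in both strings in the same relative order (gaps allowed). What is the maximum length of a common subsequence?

6

Match P at u[4]=v[1], K at u[6]=v[2], P at u[7]=v[3], P at u[10]=v[7], D at u[11]=v[9], F at u[13]=v[11] — 6 characters in the same relative order in both. The LCS DP gives dp[13][14] = 6, so this is optimal.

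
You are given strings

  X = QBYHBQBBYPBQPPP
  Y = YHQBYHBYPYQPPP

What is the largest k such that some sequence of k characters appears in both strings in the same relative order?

11

One common subsequence of length 11: Q at X[1]=Y[3], then B at X[2]=Y[4], then Y at X[3]=Y[5], then H at X[4]=Y[6], then B at X[8]=Y[7], then Y at X[9]=Y[8], then P at X[10]=Y[9], then Q at X[12]=Y[11], then P at X[13]=Y[12], then P at X[14]=Y[13], then P at X[15]=Y[14], and the DP table's final entry dp[15][14] is also 11, so no common subsequence is longer.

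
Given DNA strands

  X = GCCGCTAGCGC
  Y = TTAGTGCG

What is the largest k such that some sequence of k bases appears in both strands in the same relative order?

Taking G [4,4]; then T [6,5]; then G [8,6]; then C [9,7]; then G [10,8] gives a common subsequence of length 5. The LCS DP gives dp[11][8] = 5, so this is optimal.

5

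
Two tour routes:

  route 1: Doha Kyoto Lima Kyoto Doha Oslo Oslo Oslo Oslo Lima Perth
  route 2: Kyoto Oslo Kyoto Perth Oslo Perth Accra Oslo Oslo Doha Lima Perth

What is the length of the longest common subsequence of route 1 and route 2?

7

Taking Kyoto at route 1[2]=route 2[1]; then Kyoto at route 1[4]=route 2[3]; then Oslo at route 1[6]=route 2[5]; then Oslo at route 1[7]=route 2[8]; then Oslo at route 1[8]=route 2[9]; then Lima at route 1[10]=route 2[11]; then Perth at route 1[11]=route 2[12] gives a common subsequence of length 7. dp[11][12] = 7 confirms this is the maximum.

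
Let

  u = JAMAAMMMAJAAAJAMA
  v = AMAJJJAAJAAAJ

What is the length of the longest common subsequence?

Pick A (u #2, v #1), then M (u #3, v #2), then A (u #4, v #3), then A (u #5, v #7), then A (u #9, v #8), then J (u #10, v #9), then A (u #11, v #10), then A (u #12, v #11), then A (u #13, v #12), then J (u #14, v #13); all 10 characters appear in both, in order. The LCS DP gives dp[17][13] = 10, so this is optimal.

10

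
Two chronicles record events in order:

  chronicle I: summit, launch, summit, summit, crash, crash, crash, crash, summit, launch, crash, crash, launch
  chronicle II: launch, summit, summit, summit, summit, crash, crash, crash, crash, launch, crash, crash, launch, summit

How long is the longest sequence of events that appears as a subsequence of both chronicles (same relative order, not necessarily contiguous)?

Match summit at chronicle I[1]=chronicle II[3] → summit at chronicle I[3]=chronicle II[4] → summit at chronicle I[4]=chronicle II[5] → crash at chronicle I[5]=chronicle II[6] → crash at chronicle I[6]=chronicle II[7] → crash at chronicle I[7]=chronicle II[8] → crash at chronicle I[8]=chronicle II[9] → launch at chronicle I[10]=chronicle II[10] → crash at chronicle I[11]=chronicle II[11] → crash at chronicle I[12]=chronicle II[12] → launch at chronicle I[13]=chronicle II[13] — 11 events in the same relative order in both, and the DP table's final entry dp[13][14] is also 11, so no common subsequence is longer.

11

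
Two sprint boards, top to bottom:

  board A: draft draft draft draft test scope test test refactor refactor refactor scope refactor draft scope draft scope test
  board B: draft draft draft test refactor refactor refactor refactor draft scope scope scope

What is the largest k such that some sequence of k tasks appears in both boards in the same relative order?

Pick draft (board A #2, board B #1) → draft (board A #3, board B #2) → draft (board A #4, board B #3) → test (board A #8, board B #4) → refactor (board A #9, board B #5) → refactor (board A #10, board B #6) → refactor (board A #11, board B #7) → refactor (board A #13, board B #8) → draft (board A #14, board B #9) → scope (board A #15, board B #11) → scope (board A #17, board B #12); all 11 tasks appear in both, in order, and the DP table's final entry dp[18][12] is also 11, so no common subsequence is longer.

11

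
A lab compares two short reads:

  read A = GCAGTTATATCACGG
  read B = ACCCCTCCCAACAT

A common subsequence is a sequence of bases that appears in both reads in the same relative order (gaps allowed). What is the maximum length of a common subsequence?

6

Taking C (read A #2, read B #5), T (read A #5, read B #6), A (read A #7, read B #10), A (read A #9, read B #11), C (read A #11, read B #12), A (read A #12, read B #13) gives a common subsequence of length 6, and the DP table's final entry dp[15][14] is also 6, so no common subsequence is longer.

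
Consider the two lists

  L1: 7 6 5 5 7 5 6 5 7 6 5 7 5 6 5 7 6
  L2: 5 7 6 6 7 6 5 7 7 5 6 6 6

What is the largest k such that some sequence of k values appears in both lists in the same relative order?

Taking 7 at L1[1]=L2[2], then 6 at L1[2]=L2[4], then 7 at L1[5]=L2[5], then 6 at L1[7]=L2[6], then 5 at L1[8]=L2[7], then 7 at L1[9]=L2[8], then 7 at L1[12]=L2[9], then 5 at L1[13]=L2[10], then 6 at L1[14]=L2[12], then 6 at L1[17]=L2[13] gives a common subsequence of length 10. The LCS DP gives dp[17][13] = 10, so this is optimal.

10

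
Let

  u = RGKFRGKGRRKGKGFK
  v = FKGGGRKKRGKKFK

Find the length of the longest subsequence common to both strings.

Pick G at u[2]=v[3], then G at u[6]=v[4], then G at u[8]=v[5], then R at u[9]=v[6], then R at u[10]=v[9], then K at u[11]=v[11], then K at u[13]=v[12], then F at u[15]=v[13], then K at u[16]=v[14]; all 9 characters appear in both, in order, and the DP table's final entry dp[16][14] is also 9, so no common subsequence is longer.

9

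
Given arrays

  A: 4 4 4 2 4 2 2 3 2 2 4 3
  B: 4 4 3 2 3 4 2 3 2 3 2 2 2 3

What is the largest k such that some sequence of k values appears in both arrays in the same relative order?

Taking 4 at A[1]=B[1] → 4 at A[2]=B[2] → 2 at A[4]=B[4] → 4 at A[5]=B[6] → 2 at A[6]=B[7] → 2 at A[7]=B[9] → 3 at A[8]=B[10] → 2 at A[9]=B[12] → 2 at A[10]=B[13] → 3 at A[12]=B[14] gives a common subsequence of length 10. Since dp[12][14] = 10, nothing longer is possible.

10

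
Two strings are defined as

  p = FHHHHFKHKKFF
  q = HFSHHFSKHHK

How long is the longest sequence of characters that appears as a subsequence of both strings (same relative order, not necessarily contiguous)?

7

Let dp[i][j] be the LCS length of the first i characters of p and the first j characters of q. dp[i][j] = dp[i-1][j-1]+1 when the i-th and j-th characters match, else max(dp[i-1][j], dp[i][j-1]).
    ·  H  F  S  H  H  F  S  K  H  H  K
 ·  0  0  0  0  0  0  0  0  0  0  0  0
 F  0  0  1  1  1  1  1  1  1  1  1  1
 H  0  1  1  1  2  2  2  2  2  2  2  2
 H  0  1  1  1  2  3  3  3  3  3  3  3
 H  0  1  1  1  2  3  3  3  3  4  4  4
 H  0  1  1  1  2  3  3  3  3  4  5  5
 F  0  1  2  2  2  3  4  4  4  4  5  5
 K  0  1  2  2  2  3  4  4  5  5  5  6
 H  0  1  2  2  3  3  4  4  5  6  6  6
 K  0  1  2  2  3  3  4  4  5  6  6  7
 K  0  1  2  2  3  3  4  4  5  6  6  7
 F  0  1  2  2  3  3  4  4  5  6  6  7
 F  0  1  2  2  3  3  4  4  5  6  6  7
dp[12][11] = 7. One LCS (by backtracking along matches): FHHFKHK.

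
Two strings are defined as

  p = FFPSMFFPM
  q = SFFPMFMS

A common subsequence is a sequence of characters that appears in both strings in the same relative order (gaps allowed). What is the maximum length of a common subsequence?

Let dp[i][j] be the LCS length of the first i characters of p and the first j characters of q. dp[i][j] = dp[i-1][j-1]+1 when the i-th and j-th characters match, else max(dp[i-1][j], dp[i][j-1]).
    ·  S  F  F  P  M  F  M  S
 ·  0  0  0  0  0  0  0  0  0
 F  0  0  1  1  1  1  1  1  1
 F  0  0  1  2  2  2  2  2  2
 P  0  0  1  2  3  3  3  3  3
 S  0  1  1  2  3  3  3  3  4
 M  0  1  1  2  3  4  4  4  4
 F  0  1  2  2  3  4  5  5  5
 F  0  1  2  3  3  4  5  5  5
 P  0  1  2  3  4  4  5  5  5
 M  0  1  2  3  4  5  5  6  6
dp[9][8] = 6. One LCS (by backtracking along matches): FFPMFM.

6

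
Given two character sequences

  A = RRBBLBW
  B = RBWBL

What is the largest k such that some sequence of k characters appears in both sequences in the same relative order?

4

Let dp[i][j] be the LCS length of the first i characters of A and the first j characters of B. dp[i][j] = dp[i-1][j-1]+1 when the i-th and j-th characters match, else max(dp[i-1][j], dp[i][j-1]).
    ·  R  B  W  B  L
 ·  0  0  0  0  0  0
 R  0  1  1  1  1  1
 R  0  1  1  1  1  1
 B  0  1  2  2  2  2
 B  0  1  2  2  3  3
 L  0  1  2  2  3  4
 B  0  1  2  2  3  4
 W  0  1  2  3  3  4
dp[7][5] = 4. One LCS (by backtracking along matches): RBBL.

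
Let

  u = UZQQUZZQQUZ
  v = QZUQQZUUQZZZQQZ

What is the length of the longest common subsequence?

9

One common subsequence of length 9: U [1,3], then Q [3,4], then Q [4,5], then U [5,8], then Z [6,11], then Z [7,12], then Q [8,13], then Q [9,14], then Z [11,15]. dp[11][15] = 9 confirms this is the maximum.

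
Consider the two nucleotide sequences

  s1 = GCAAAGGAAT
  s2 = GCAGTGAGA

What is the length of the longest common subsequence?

7

One common subsequence of length 7: G at s1[1]=s2[1], then C at s1[2]=s2[2], then A at s1[5]=s2[3], then G at s1[6]=s2[4], then G at s1[7]=s2[6], then A at s1[8]=s2[7], then A at s1[9]=s2[9]. dp[10][9] = 7 confirms this is the maximum.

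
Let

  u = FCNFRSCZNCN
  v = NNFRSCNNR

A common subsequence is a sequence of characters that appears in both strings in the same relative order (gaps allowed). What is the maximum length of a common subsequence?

Let dp[i][j] be the LCS length of the first i characters of u and the first j characters of v. dp[i][j] = dp[i-1][j-1]+1 when the i-th and j-th characters match, else max(dp[i-1][j], dp[i][j-1]).
    ·  N  N  F  R  S  C  N  N  R
 ·  0  0  0  0  0  0  0  0  0  0
 F  0  0  0  1  1  1  1  1  1  1
 C  0  0  0  1  1  1  2  2  2  2
 N  0  1  1  1  1  1  2  3  3  3
 F  0  1  1  2  2  2  2  3  3  3
 R  0  1  1  2  3  3  3  3  3  4
 S  0  1  1  2  3  4  4  4  4  4
 C  0  1  1  2  3  4  5  5  5  5
 Z  0  1  1  2  3  4  5  5  5  5
 N  0  1  2  2  3  4  5  6  6  6
 C  0  1  2  2  3  4  5  6  6  6
 N  0  1  2  2  3  4  5  6  7  7
dp[11][9] = 7. One LCS (by backtracking along matches): NFRSCNN.

7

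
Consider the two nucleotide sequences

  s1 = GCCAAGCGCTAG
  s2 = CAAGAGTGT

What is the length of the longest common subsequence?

7

Match C (s1 #3, s2 #1), A (s1 #4, s2 #2), A (s1 #5, s2 #3), G (s1 #6, s2 #4), G (s1 #8, s2 #6), T (s1 #10, s2 #7), G (s1 #12, s2 #8) — 7 bases in the same relative order in both, and the DP table's final entry dp[12][9] is also 7, so no common subsequence is longer.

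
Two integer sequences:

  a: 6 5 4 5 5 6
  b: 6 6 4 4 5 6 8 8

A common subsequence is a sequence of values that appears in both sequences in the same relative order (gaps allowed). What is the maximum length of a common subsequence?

4

Let dp[i][j] be the LCS length of the first i values of a and the first j values of b. dp[i][j] = dp[i-1][j-1]+1 when the i-th and j-th values match, else max(dp[i-1][j], dp[i][j-1]).
    ·  6  6  4  4  5  6  8  8
 ·  0  0  0  0  0  0  0  0  0
 6  0  1  1  1  1  1  1  1  1
 5  0  1  1  1  1  2  2  2  2
 4  0  1  1  2  2  2  2  2  2
 5  0  1  1  2  2  3  3  3  3
 5  0  1  1  2  2  3  3  3  3
 6  0  1  2  2  2  3  4  4  4
dp[6][8] = 4. One LCS (by backtracking along matches): 6, 4, 5, 6.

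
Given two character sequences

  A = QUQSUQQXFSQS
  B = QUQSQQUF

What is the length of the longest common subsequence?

7

Match Q [1,1]; then U [2,2]; then Q [3,3]; then S [4,4]; then Q [6,5]; then Q [7,6]; then F [9,8] — 7 characters in the same relative order in both, and the DP table's final entry dp[12][8] is also 7, so no common subsequence is longer.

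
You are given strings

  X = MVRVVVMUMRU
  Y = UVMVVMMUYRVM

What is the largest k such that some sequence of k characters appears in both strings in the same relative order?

Taking M [1,3] → V [2,4] → V [4,5] → M [7,7] → U [8,8] → M [9,12] gives a common subsequence of length 6. dp[11][12] = 6 confirms this is the maximum.

6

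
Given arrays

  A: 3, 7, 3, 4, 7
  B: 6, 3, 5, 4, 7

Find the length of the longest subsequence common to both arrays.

3

Let dp[i][j] be the LCS length of the first i values of A and the first j values of B. dp[i][j] = dp[i-1][j-1]+1 when the i-th and j-th values match, else max(dp[i-1][j], dp[i][j-1]).
    ·  6  3  5  4  7
 ·  0  0  0  0  0  0
 3  0  0  1  1  1  1
 7  0  0  1  1  1  2
 3  0  0  1  1  1  2
 4  0  0  1  1  2  2
 7  0  0  1  1  2  3
dp[5][5] = 3. One LCS (by backtracking along matches): 3, 4, 7.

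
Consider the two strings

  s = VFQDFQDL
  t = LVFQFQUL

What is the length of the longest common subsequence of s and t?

6

Match V at s[1]=t[2], F at s[2]=t[3], Q at s[3]=t[4], F at s[5]=t[5], Q at s[6]=t[6], L at s[8]=t[8] — 6 characters in the same relative order in both. dp[8][8] = 6 confirms this is the maximum.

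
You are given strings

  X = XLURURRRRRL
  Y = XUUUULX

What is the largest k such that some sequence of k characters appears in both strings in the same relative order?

4

Pick X [1,1], then U [3,4], then U [5,5], then L [11,6]; all 4 characters appear in both, in order. Since dp[11][7] = 4, nothing longer is possible.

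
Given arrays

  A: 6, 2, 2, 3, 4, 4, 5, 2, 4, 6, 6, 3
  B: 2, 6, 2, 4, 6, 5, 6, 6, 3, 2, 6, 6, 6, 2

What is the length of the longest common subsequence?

7

Pick 6 [1,2], 2 [3,3], 4 [5,4], 5 [7,6], 2 [8,10], 6 [10,12], 6 [11,13]; all 7 values appear in both, in order. The LCS DP gives dp[12][14] = 7, so this is optimal.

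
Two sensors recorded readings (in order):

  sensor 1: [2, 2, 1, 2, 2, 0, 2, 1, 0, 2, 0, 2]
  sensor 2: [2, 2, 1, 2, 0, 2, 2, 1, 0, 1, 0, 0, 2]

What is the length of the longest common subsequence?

Pick 2 (sensor 1 #1, sensor 2 #1), 2 (sensor 1 #2, sensor 2 #2), 1 (sensor 1 #3, sensor 2 #3), 2 (sensor 1 #4, sensor 2 #6), 2 (sensor 1 #5, sensor 2 #7), 0 (sensor 1 #6, sensor 2 #9), 1 (sensor 1 #8, sensor 2 #10), 0 (sensor 1 #9, sensor 2 #11), 0 (sensor 1 #11, sensor 2 #12), 2 (sensor 1 #12, sensor 2 #13); all 10 values appear in both, in order, and the DP table's final entry dp[12][13] is also 10, so no common subsequence is longer.

10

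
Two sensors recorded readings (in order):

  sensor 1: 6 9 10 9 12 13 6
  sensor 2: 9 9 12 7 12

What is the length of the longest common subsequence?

Taking 9 [2,1] → 9 [4,2] → 12 [5,5] gives a common subsequence of length 3. Since dp[7][5] = 3, nothing longer is possible.

3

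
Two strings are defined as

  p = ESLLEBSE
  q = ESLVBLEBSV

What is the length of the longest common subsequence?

7

Match E (p #1, q #1), S (p #2, q #2), L (p #3, q #3), L (p #4, q #6), E (p #5, q #7), B (p #6, q #8), S (p #7, q #9) — 7 characters in the same relative order in both. dp[8][10] = 7 confirms this is the maximum.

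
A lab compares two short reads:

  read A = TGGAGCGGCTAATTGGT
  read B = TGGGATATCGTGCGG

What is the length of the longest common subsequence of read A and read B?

Pick T at read A[1]=read B[1], G at read A[2]=read B[3], G at read A[3]=read B[4], A at read A[4]=read B[7], C at read A[6]=read B[9], G at read A[7]=read B[10], G at read A[8]=read B[12], C at read A[9]=read B[13], G at read A[15]=read B[14], G at read A[16]=read B[15]; all 10 bases appear in both, in order. dp[17][15] = 10 confirms this is the maximum.

10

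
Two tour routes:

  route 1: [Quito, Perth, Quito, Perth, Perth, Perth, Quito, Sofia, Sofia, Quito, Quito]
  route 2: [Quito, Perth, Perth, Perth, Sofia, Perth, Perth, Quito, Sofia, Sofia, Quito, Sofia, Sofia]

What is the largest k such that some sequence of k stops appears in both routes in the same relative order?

9

Pick Quito (route 1 #1, route 2 #1), then Perth (route 1 #2, route 2 #3), then Perth (route 1 #4, route 2 #4), then Perth (route 1 #5, route 2 #6), then Perth (route 1 #6, route 2 #7), then Quito (route 1 #7, route 2 #8), then Sofia (route 1 #8, route 2 #9), then Sofia (route 1 #9, route 2 #10), then Quito (route 1 #10, route 2 #11); all 9 stops appear in both, in order. Since dp[11][13] = 9, nothing longer is possible.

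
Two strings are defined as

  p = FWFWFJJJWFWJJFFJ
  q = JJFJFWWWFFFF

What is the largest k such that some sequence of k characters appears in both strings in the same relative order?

7

Taking F (p #1, q #5), W (p #2, q #7), W (p #4, q #8), F (p #5, q #9), F (p #10, q #10), F (p #14, q #11), F (p #15, q #12) gives a common subsequence of length 7. dp[16][12] = 7 confirms this is the maximum.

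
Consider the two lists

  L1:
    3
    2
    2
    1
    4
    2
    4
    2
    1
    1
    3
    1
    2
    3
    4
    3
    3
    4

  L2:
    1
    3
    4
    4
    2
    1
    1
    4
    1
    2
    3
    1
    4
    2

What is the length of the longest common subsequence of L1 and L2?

Taking 3 [1,2], 4 [5,3], 4 [7,4], 2 [8,5], 1 [9,6], 1 [10,7], 1 [12,9], 2 [13,10], 3 [14,11], 4 [15,13] gives a common subsequence of length 10. dp[18][14] = 10 confirms this is the maximum.

10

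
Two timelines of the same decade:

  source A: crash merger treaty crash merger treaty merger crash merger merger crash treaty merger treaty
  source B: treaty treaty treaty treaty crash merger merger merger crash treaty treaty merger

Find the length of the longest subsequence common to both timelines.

8

One common subsequence of length 8: treaty at source A[3]=source B[4]; then crash at source A[4]=source B[5]; then merger at source A[7]=source B[6]; then merger at source A[9]=source B[7]; then merger at source A[10]=source B[8]; then crash at source A[11]=source B[9]; then treaty at source A[12]=source B[11]; then merger at source A[13]=source B[12], and the DP table's final entry dp[14][12] is also 8, so no common subsequence is longer.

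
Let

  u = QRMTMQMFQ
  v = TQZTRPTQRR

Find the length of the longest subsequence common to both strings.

Taking Q (u #1, v #2); then R (u #2, v #5); then T (u #4, v #7); then Q (u #6, v #8) gives a common subsequence of length 4. Since dp[9][10] = 4, nothing longer is possible.

4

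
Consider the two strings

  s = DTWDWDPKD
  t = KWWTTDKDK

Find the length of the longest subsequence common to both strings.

5

Taking W at s[3]=t[2] → W at s[5]=t[3] → D at s[6]=t[6] → K at s[8]=t[7] → D at s[9]=t[8] gives a common subsequence of length 5. The LCS DP gives dp[9][9] = 5, so this is optimal.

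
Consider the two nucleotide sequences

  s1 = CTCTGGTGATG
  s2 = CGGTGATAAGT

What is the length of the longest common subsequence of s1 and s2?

Pick C at s1[3]=s2[1], G at s1[5]=s2[2], G at s1[6]=s2[3], T at s1[7]=s2[4], G at s1[8]=s2[5], A at s1[9]=s2[6], T at s1[10]=s2[7], G at s1[11]=s2[10]; all 8 bases appear in both, in order. The LCS DP gives dp[11][11] = 8, so this is optimal.

8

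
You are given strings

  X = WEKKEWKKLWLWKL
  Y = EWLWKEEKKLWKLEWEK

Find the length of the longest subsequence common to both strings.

10

Pick W [1,4], E [2,6], E [5,7], K [7,8], K [8,9], L [9,10], W [10,11], L [11,13], W [12,15], K [13,17]; all 10 characters appear in both, in order. Since dp[14][17] = 10, nothing longer is possible.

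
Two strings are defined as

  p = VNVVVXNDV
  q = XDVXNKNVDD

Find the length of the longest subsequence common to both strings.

Let dp[i][j] be the LCS length of the first i characters of p and the first j characters of q. dp[i][j] = dp[i-1][j-1]+1 when the i-th and j-th characters match, else max(dp[i-1][j], dp[i][j-1]).
    ·  X  D  V  X  N  K  N  V  D  D
 ·  0  0  0  0  0  0  0  0  0  0  0
 V  0  0  0  1  1  1  1  1  1  1  1
 N  0  0  0  1  1  2  2  2  2  2  2
 V  0  0  0  1  1  2  2  2  3  3  3
 V  0  0  0  1  1  2  2  2  3  3  3
 V  0  0  0  1  1  2  2  2  3  3  3
 X  0  1  1  1  2  2  2  2  3  3  3
 N  0  1  1  1  2  3  3  3  3  3  3
 D  0  1  2  2  2  3  3  3  3  4  4
 V  0  1  2  3  3  3  3  3  4  4  4
dp[9][10] = 4. One LCS (by backtracking along matches): VNVD.

4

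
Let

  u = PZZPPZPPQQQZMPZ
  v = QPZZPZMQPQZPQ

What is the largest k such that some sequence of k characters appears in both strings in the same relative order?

9

One common subsequence of length 9: P at u[1]=v[2] → Z at u[2]=v[3] → Z at u[3]=v[4] → P at u[5]=v[5] → Z at u[6]=v[6] → P at u[8]=v[9] → Q at u[11]=v[10] → Z at u[12]=v[11] → P at u[14]=v[12]. The LCS DP gives dp[15][13] = 9, so this is optimal.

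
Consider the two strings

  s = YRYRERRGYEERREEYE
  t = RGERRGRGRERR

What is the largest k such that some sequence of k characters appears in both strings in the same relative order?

8

Pick R at s[2]=t[1]; then R at s[4]=t[4]; then R at s[6]=t[5]; then R at s[7]=t[7]; then G at s[8]=t[8]; then E at s[11]=t[10]; then R at s[12]=t[11]; then R at s[13]=t[12]; all 8 characters appear in both, in order. Since dp[17][12] = 8, nothing longer is possible.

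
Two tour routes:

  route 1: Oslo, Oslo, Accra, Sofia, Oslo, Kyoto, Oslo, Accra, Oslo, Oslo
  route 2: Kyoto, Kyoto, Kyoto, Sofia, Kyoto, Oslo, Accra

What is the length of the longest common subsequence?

Taking Sofia [4,4]; then Kyoto [6,5]; then Oslo [7,6]; then Accra [8,7] gives a common subsequence of length 4, and the DP table's final entry dp[10][7] is also 4, so no common subsequence is longer.

4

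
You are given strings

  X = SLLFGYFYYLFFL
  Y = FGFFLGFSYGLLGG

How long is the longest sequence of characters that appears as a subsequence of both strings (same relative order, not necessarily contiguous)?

Match L (X #3, Y #5), then G (X #5, Y #6), then F (X #7, Y #7), then Y (X #8, Y #9), then L (X #10, Y #11), then L (X #13, Y #12) — 6 characters in the same relative order in both. dp[13][14] = 6 confirms this is the maximum.

6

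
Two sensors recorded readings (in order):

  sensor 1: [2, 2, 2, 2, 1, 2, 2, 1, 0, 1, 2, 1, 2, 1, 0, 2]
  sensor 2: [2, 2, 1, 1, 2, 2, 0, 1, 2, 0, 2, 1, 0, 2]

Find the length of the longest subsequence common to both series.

12

Pick 2 (sensor 1 #1, sensor 2 #1), 2 (sensor 1 #2, sensor 2 #2), 1 (sensor 1 #5, sensor 2 #4), 2 (sensor 1 #6, sensor 2 #5), 2 (sensor 1 #7, sensor 2 #6), 0 (sensor 1 #9, sensor 2 #7), 1 (sensor 1 #10, sensor 2 #8), 2 (sensor 1 #11, sensor 2 #9), 2 (sensor 1 #13, sensor 2 #11), 1 (sensor 1 #14, sensor 2 #12), 0 (sensor 1 #15, sensor 2 #13), 2 (sensor 1 #16, sensor 2 #14); all 12 values appear in both, in order, and the DP table's final entry dp[16][14] is also 12, so no common subsequence is longer.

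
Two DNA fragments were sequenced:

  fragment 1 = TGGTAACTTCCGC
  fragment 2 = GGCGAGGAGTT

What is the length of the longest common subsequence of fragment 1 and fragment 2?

Taking G (fragment 1 #2, fragment 2 #2), G (fragment 1 #3, fragment 2 #4), A (fragment 1 #5, fragment 2 #5), A (fragment 1 #6, fragment 2 #8), T (fragment 1 #8, fragment 2 #10), T (fragment 1 #9, fragment 2 #11) gives a common subsequence of length 6. dp[13][11] = 6 confirms this is the maximum.

6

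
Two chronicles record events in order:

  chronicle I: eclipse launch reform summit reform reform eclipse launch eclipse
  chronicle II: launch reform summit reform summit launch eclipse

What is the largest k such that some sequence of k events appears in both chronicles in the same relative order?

One common subsequence of length 6: launch [2,1], reform [3,2], summit [4,3], reform [5,4], launch [8,6], eclipse [9,7]. Since dp[9][7] = 6, nothing longer is possible.

6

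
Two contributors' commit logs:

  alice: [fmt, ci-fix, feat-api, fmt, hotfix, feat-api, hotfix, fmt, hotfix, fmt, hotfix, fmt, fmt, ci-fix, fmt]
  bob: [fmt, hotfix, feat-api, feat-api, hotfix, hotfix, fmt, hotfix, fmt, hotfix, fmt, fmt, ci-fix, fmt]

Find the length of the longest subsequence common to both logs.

12

Pick fmt (alice #1, bob #1), feat-api (alice #3, bob #4), hotfix (alice #5, bob #5), hotfix (alice #7, bob #6), fmt (alice #8, bob #7), hotfix (alice #9, bob #8), fmt (alice #10, bob #9), hotfix (alice #11, bob #10), fmt (alice #12, bob #11), fmt (alice #13, bob #12), ci-fix (alice #14, bob #13), fmt (alice #15, bob #14); all 12 commits appear in both, in order. The LCS DP gives dp[15][14] = 12, so this is optimal.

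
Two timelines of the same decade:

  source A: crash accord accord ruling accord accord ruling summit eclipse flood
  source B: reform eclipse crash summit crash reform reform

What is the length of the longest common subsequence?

Taking crash at source A[1]=source B[3], then summit at source A[8]=source B[4] gives a common subsequence of length 2. Since dp[10][7] = 2, nothing longer is possible.

2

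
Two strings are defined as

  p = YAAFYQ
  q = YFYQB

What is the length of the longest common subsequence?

Let dp[i][j] be the LCS length of the first i characters of p and the first j characters of q. dp[i][j] = dp[i-1][j-1]+1 when the i-th and j-th characters match, else max(dp[i-1][j], dp[i][j-1]).
    ·  Y  F  Y  Q  B
 ·  0  0  0  0  0  0
 Y  0  1  1  1  1  1
 A  0  1  1  1  1  1
 A  0  1  1  1  1  1
 F  0  1  2  2  2  2
 Y  0  1  2  3  3  3
 Q  0  1  2  3  4  4
dp[6][5] = 4. One LCS (by backtracking along matches): YFYQ.

4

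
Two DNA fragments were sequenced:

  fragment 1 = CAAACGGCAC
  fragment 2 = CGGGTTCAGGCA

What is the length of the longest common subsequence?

Match C [1,7], then A [4,8], then G [6,9], then G [7,10], then C [8,11], then A [9,12] — 6 bases in the same relative order in both. dp[10][12] = 6 confirms this is the maximum.

6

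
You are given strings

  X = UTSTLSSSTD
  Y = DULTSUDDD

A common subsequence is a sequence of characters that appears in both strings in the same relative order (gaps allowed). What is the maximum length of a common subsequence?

4

One common subsequence of length 4: U [1,2], T [2,4], S [3,5], D [10,9]. The LCS DP gives dp[10][9] = 4, so this is optimal.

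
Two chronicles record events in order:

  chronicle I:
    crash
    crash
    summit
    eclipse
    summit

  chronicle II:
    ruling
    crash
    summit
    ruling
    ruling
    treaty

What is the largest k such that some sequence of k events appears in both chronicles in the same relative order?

2

Pick crash (chronicle I #2, chronicle II #2) → summit (chronicle I #3, chronicle II #3); all 2 events appear in both, in order. The LCS DP gives dp[5][6] = 2, so this is optimal.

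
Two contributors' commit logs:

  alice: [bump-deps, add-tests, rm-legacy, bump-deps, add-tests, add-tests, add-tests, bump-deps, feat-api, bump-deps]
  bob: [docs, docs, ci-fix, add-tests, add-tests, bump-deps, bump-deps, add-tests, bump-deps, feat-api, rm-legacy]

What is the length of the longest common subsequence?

5

Pick bump-deps [1,6], bump-deps [4,7], add-tests [7,8], bump-deps [8,9], feat-api [9,10]; all 5 commits appear in both, in order. dp[10][11] = 5 confirms this is the maximum.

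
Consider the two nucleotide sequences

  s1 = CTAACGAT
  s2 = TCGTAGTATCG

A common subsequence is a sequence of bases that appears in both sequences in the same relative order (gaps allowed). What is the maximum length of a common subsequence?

6

Let dp[i][j] be the LCS length of the first i bases of s1 and the first j bases of s2. dp[i][j] = dp[i-1][j-1]+1 when the i-th and j-th bases match, else max(dp[i-1][j], dp[i][j-1]).
    ·  T  C  G  T  A  G  T  A  T  C  G
 ·  0  0  0  0  0  0  0  0  0  0  0  0
 C  0  0  1  1  1  1  1  1  1  1  1  1
 T  0  1  1  1  2  2  2  2  2  2  2  2
 A  0  1  1  1  2  3  3  3  3  3  3  3
 A  0  1  1  1  2  3  3  3  4  4  4  4
 C  0  1  2  2  2  3  3  3  4  4  5  5
 G  0  1  2  3  3  3  4  4  4  4  5  6
 A  0  1  2  3  3  4  4  4  5  5  5  6
 T  0  1  2  3  4  4  4  5  5  6  6  6
dp[8][11] = 6. One LCS (by backtracking along matches): CTAACG.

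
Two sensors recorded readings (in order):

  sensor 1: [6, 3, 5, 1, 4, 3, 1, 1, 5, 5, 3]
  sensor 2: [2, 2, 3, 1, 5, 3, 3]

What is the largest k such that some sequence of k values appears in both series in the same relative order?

Let dp[i][j] be the LCS length of the first i values of sensor 1 and the first j values of sensor 2. dp[i][j] = dp[i-1][j-1]+1 when the i-th and j-th values match, else max(dp[i-1][j], dp[i][j-1]).
    ·  2  2  3  1  5  3  3
 ·  0  0  0  0  0  0  0  0
 6  0  0  0  0  0  0  0  0
 3  0  0  0  1  1  1  1  1
 5  0  0  0  1  1  2  2  2
 1  0  0  0  1  2  2  2  2
 4  0  0  0  1  2  2  2  2
 3  0  0  0  1  2  2  3  3
 1  0  0  0  1  2  2  3  3
 1  0  0  0  1  2  2  3  3
 5  0  0  0  1  2  3  3  3
 5  0  0  0  1  2  3  3  3
 3  0  0  0  1  2  3  4  4
dp[11][7] = 4. One LCS (by backtracking along matches): 3, 5, 3, 3.

4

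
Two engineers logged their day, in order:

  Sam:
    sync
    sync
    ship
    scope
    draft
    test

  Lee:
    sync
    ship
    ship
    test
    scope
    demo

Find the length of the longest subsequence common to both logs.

3

Match sync [1,1], then ship [3,3], then scope [4,5] — 3 tasks in the same relative order in both. The LCS DP gives dp[6][6] = 3, so this is optimal.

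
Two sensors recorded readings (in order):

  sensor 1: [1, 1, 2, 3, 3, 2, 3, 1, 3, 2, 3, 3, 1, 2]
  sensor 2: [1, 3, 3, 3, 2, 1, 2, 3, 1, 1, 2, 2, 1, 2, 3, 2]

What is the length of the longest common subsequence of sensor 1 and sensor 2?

9

Taking 1 at sensor 1[1]=sensor 2[1], then 1 at sensor 1[2]=sensor 2[6], then 2 at sensor 1[3]=sensor 2[7], then 3 at sensor 1[4]=sensor 2[8], then 2 at sensor 1[6]=sensor 2[12], then 1 at sensor 1[8]=sensor 2[13], then 2 at sensor 1[10]=sensor 2[14], then 3 at sensor 1[12]=sensor 2[15], then 2 at sensor 1[14]=sensor 2[16] gives a common subsequence of length 9. Since dp[14][16] = 9, nothing longer is possible.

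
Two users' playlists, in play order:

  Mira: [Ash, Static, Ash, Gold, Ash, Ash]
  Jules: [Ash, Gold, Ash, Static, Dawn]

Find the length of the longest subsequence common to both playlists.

One common subsequence of length 3: Ash [3,1], Gold [4,2], Ash [5,3], and the DP table's final entry dp[6][5] is also 3, so no common subsequence is longer.

3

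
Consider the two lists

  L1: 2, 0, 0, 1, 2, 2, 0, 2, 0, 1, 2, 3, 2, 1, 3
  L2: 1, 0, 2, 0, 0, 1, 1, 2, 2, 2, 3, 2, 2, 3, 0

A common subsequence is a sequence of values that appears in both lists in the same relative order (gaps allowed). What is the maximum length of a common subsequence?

Taking 2 at L1[1]=L2[3]; then 0 at L1[2]=L2[4]; then 0 at L1[3]=L2[5]; then 1 at L1[4]=L2[7]; then 2 at L1[5]=L2[8]; then 2 at L1[6]=L2[9]; then 2 at L1[8]=L2[10]; then 2 at L1[11]=L2[12]; then 2 at L1[13]=L2[13]; then 3 at L1[15]=L2[14] gives a common subsequence of length 10. The LCS DP gives dp[15][15] = 10, so this is optimal.

10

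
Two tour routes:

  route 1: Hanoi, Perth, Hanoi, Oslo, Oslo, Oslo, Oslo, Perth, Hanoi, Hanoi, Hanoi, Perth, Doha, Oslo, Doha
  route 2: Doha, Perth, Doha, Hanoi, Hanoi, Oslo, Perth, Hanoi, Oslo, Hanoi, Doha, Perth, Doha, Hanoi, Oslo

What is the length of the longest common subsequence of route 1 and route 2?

9

Match Hanoi [1,4], Hanoi [3,5], Oslo [7,6], Perth [8,7], Hanoi [9,8], Hanoi [10,10], Perth [12,12], Doha [13,13], Oslo [14,15] — 9 stops in the same relative order in both, and the DP table's final entry dp[15][15] is also 9, so no common subsequence is longer.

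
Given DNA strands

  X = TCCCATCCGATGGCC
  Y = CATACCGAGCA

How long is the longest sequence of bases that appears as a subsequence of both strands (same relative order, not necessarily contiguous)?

Pick C (X #4, Y #1), A (X #5, Y #2), T (X #6, Y #3), C (X #7, Y #5), C (X #8, Y #6), G (X #9, Y #7), A (X #10, Y #8), G (X #13, Y #9), C (X #14, Y #10); all 9 bases appear in both, in order. Since dp[15][11] = 9, nothing longer is possible.

9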